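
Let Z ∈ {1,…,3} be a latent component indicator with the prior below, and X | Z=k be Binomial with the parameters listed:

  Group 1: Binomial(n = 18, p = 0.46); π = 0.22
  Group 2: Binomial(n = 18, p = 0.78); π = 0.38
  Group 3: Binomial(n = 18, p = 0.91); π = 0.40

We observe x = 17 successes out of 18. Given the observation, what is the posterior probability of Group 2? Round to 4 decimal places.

By Bayes' theorem, P(k | x) = w_k f_k(x) / Σ_j w_j f_j(x).
Component likelihoods at x = 17 successes out of 18:
  f_1 = 1.79701e-05
  f_2 = 0.0579834
  f_3 = 0.326001
Prior × likelihood for each component:
  w_1·f_1 = 0.22 × 1.79701e-05 = 3.95341e-06
  w_2·f_2 = 0.38 × 0.0579834 = 0.0220337
  w_3·f_3 = 0.40 × 0.326001 = 0.1304
Evidence: 3.95341e-06 + 0.0220337 + 0.1304 = 0.152438
P(Group 2 | 17 successes out of 18) ≈ 0.1445

0.1445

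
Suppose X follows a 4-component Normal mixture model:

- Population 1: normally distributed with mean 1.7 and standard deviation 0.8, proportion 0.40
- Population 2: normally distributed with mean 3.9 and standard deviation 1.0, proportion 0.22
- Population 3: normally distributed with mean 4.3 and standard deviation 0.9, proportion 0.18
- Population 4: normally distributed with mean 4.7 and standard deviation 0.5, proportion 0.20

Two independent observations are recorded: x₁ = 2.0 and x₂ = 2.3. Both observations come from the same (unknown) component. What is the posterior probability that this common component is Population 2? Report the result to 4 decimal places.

The responsibility of component k is w_k f_k(x) divided by Σ_j w_j f_j(x).
Since both observations come from the same component, the likelihood for component k is f_k(x₁)·f_k(x₂).
  f_1 = [(1/(0.8·√(2π)))·exp(−(2.0−1.7)²/(2·0.8²)) = 0.498678·exp(-0.07031) = 0.464819] × [0.376422] = 0.174968
  f_2 = [(1/(1.0·√(2π)))·exp(−(2.0−3.9)²/(2·1.0²)) = 0.398942·exp(-1.80500) = 0.0656158] × [0.110921] = 0.00727816
  f_3 = [(1/(0.9·√(2π)))·exp(−(2.0−4.3)²/(2·0.9²)) = 0.443269·exp(-3.26543) = 0.0169242] × [0.0375263] = 0.000635103
  f_4 = [(1/(0.5·√(2π)))·exp(−(2.0−4.7)²/(2·0.5²)) = 0.797885·exp(-14.58000) = 3.71472e-07] × [7.9226e-06] = 2.94303e-12
Multiply by the mixture weights:
  w_1·f_1 = 0.40 × 0.174968 = 0.0699872
  w_2·f_2 = 0.22 × 0.00727816 = 0.0016012
  w_3·f_3 = 0.18 × 0.000635103 = 0.000114318
  w_4·f_4 = 0.20 × 2.94303e-12 = 5.88605e-13
Normaliser: 0.0699872 + 0.0016012 + 0.000114318 + 5.88605e-13 = 0.0717027
Responsibility of Population 2: 0.0016012 / 0.0717027 ≈ 0.0223

0.0223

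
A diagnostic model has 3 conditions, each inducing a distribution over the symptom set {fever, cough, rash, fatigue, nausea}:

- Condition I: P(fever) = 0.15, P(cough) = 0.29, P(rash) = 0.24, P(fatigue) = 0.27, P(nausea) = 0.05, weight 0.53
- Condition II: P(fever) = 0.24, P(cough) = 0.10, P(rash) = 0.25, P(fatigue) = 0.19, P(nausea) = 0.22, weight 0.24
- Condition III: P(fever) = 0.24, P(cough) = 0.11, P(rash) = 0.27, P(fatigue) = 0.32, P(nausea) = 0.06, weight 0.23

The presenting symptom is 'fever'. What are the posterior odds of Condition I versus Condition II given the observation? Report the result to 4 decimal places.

Posterior odds = (π_i f_i(x)) / (π_j f_j(x)); the normalising sum cancels.
Categorical probabilities:
  f_I = P(fever | comp) = 0.15
  f_II = P(fever | comp) = 0.24
  f_III = P(fever | comp) = 0.24
Odds = (0.53/0.24) × (0.15/0.24) = 2.20833 × 0.625 ≈ 1.3802

1.3802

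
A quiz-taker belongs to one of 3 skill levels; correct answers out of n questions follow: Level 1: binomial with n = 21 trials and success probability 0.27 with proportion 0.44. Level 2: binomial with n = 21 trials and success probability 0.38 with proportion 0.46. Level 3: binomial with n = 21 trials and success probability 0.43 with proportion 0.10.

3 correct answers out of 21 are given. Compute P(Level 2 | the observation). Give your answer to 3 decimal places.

Posterior ∝ prior × likelihood, so P(k | x) ∝ π_k f_k(x); normalise over all components.
Evaluate each component's likelihood at the observed value:
  f_1 = C(21,3)·0.27^3·0.73^18 = 1330·0.019683·0.00346586 = 0.0907307
  f_2 = C(21,3)·0.38^3·0.62^18 = 1330·0.054872·0.000183253 = 0.0133737
  f_3 = C(21,3)·0.43^3·0.57^18 = 1330·0.079507·4.03411e-05 = 0.00426584
Unnormalised posteriors:
  π_1·f_1 = 0.44 × 0.0907307 = 0.0399215
  π_2·f_2 = 0.46 × 0.0133737 = 0.00615192
  π_3·f_3 = 0.10 × 0.00426584 = 0.000426584
Marginal: 0.0399215 + 0.00615192 + 0.000426584 = 0.0465
Responsibility of Level 2: 0.00615192 / 0.0465 ≈ 0.132

0.132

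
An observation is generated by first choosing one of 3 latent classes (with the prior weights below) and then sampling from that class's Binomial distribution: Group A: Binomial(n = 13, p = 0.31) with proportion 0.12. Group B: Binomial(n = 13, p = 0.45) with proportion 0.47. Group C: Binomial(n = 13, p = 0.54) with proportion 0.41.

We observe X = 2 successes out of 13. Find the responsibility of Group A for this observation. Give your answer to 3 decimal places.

0.555

Apply Bayes' rule: the posterior for each component is proportional to its prior times its likelihood at x.
Binomial probabilities:
  f_A = C(13,2)·0.31^2·0.69^11 = 78·0.0961·0.0168787 = 0.12652
  f_B = C(13,2)·0.45^2·0.55^11 = 78·0.2025·0.00139312 = 0.0220044
  f_C = C(13,2)·0.54^2·0.46^11 = 78·0.2916·0.000195135 = 0.00443832
Prior × likelihood for each component:
  P(Z=A)·f_A = 0.12 × 0.12652 = 0.0151824
  P(Z=B)·f_B = 0.47 × 0.0220044 = 0.0103421
  P(Z=C)·f_C = 0.41 × 0.00443832 = 0.00181971
Denominator: 0.0151824 + 0.0103421 + 0.00181971 = 0.0273441
So the posterior for Group A is 0.0151824 / 0.0273441 ≈ 0.555.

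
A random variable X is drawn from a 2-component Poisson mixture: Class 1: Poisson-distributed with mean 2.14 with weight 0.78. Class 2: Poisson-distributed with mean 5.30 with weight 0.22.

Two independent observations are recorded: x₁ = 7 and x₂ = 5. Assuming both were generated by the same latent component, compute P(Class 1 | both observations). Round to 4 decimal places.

0.0357

Apply Bayes' rule: the posterior for each component is proportional to its prior times its likelihood at x.
Since both observations come from the same component, the likelihood for component k is f_k(x₁)·f_k(x₂).
  L_1 = [e^(−2.14)·2.14^7/7! = 0.00479817] × [0.0440045] = 0.000211141
  L_2 = [e^(−5.30)·5.30^7/7! = 0.116343] × [0.173955] = 0.0202384
Multiply by the mixture weights:
  π_1·L_1 = 0.78 × 0.000211141 = 0.00016469
  π_2·L_2 = 0.22 × 0.0202384 = 0.00445246
Marginal: 0.00016469 + 0.00445246 = 0.00461715
So the posterior for Class 1 is 0.00016469 / 0.00461715 ≈ 0.0357.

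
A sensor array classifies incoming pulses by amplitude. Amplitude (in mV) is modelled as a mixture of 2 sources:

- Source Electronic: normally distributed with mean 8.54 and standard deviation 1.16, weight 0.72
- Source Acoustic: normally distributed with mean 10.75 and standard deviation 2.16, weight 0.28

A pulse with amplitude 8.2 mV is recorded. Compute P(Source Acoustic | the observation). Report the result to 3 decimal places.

0.098

P(component k | x) = w_k·f_k(x) / marginal(x), where marginal(x) = Σ_j w_j·f_j(x).
Component likelihoods at x = 8.2 mV:
  f_Electronic = 0.329456
  f_Acoustic = 0.0920059
Prior × likelihood for each component:
  w_Electronic·f_Electronic = 0.72 × 0.329456 = 0.237208
  w_Acoustic·f_Acoustic = 0.28 × 0.0920059 = 0.0257617
Denominator: 0.237208 + 0.0257617 = 0.26297
Responsibility of Source Acoustic: 0.0257617 / 0.26297 ≈ 0.098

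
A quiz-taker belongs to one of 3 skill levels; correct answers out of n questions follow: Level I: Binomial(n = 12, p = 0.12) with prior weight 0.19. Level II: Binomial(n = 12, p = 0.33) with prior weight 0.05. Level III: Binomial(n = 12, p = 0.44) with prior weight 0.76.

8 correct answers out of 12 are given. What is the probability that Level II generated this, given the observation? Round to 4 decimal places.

0.0133

Apply Bayes' rule: the posterior for each component is proportional to its prior times its likelihood at x.
Evaluate each component's likelihood at the observed value:
  f_I = 1.2764e-05
  f_II = 0.0140287
  f_III = 0.0683878
Unnormalised posteriors:
  P(Z=I)·f_I = 0.19 × 1.2764e-05 = 2.42515e-06
  P(Z=II)·f_II = 0.05 × 0.0140287 = 0.000701433
  P(Z=III)·f_III = 0.76 × 0.0683878 = 0.0519747
Marginal: 2.42515e-06 + 0.000701433 + 0.0519747 = 0.0526786
P(Level II | x) ≈ 0.0133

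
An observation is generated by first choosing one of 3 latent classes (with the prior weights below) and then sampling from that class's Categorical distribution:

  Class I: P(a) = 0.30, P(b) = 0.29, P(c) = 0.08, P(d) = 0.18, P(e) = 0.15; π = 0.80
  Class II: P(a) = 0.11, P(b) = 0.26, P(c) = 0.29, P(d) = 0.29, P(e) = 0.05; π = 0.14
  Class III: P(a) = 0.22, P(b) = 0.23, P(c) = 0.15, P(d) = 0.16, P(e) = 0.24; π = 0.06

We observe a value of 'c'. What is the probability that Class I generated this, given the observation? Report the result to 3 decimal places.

0.563

By Bayes' theorem, P(k | x) = π_k f_k(x) / Σ_j π_j f_j(x).
Component likelihoods at x = 'c':
  L_I = P(c | comp) = 0.08
  L_II = P(c | comp) = 0.29
  L_III = P(c | comp) = 0.15
Multiply by the mixture weights:
  π_I·L_I = 0.80 × 0.08 = 0.064
  π_II·L_II = 0.14 × 0.29 = 0.0406
  π_III·L_III = 0.06 × 0.15 = 0.009
Sum: 0.064 + 0.0406 + 0.009 = 0.1136
P(Class I | x) = 0.064 / 0.1136 ≈ 0.563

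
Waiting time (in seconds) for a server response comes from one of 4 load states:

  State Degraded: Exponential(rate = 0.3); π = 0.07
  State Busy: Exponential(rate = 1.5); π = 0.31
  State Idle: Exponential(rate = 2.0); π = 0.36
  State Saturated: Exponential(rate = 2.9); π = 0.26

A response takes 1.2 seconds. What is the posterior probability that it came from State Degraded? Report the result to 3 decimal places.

Apply Bayes' rule: the posterior for each component is proportional to its prior times its likelihood at x.
Component likelihoods at x = 1.2 seconds:
  f_Degraded = 0.3·e^(−0.3·1.2) = 0.3·e^(−0.3600) = 0.209303
  f_Busy = 1.5·e^(−1.5·1.2) = 1.5·e^(−1.8000) = 0.247948
  f_Idle = 2.0·e^(−2.0·1.2) = 2.0·e^(−2.4000) = 0.181436
  f_Saturated = 2.9·e^(−2.9·1.2) = 2.9·e^(−3.4800) = 0.0893415
Prior × likelihood for each component:
  π_Degraded·f_Degraded = 0.07 × 0.209303 = 0.0146512
  π_Busy·f_Busy = 0.31 × 0.247948 = 0.076864
  π_Idle·f_Idle = 0.36 × 0.181436 = 0.0653169
  π_Saturated·f_Saturated = 0.26 × 0.0893415 = 0.0232288
Denominator: 0.0146512 + 0.076864 + 0.0653169 + 0.0232288 = 0.180061
P(State Degraded | 1.2 seconds) = 0.0146512 / 0.180061 ≈ 0.081

0.081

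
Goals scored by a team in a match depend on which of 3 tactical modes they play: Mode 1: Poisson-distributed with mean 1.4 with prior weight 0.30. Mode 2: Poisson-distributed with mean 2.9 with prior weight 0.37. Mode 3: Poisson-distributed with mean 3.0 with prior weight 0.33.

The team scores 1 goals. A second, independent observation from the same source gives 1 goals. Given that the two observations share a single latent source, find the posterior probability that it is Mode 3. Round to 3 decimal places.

Apply Bayes' rule: the posterior for each component is proportional to its prior times its likelihood at x.
Since both observations come from the same component, the likelihood for component k is f_k(x₁)·f_k(x₂).
  f_1 = [e^(−1.4)·1.4^1/1! = 0.345236] × [0.345236] = 0.119188
  f_2 = [e^(−2.9)·2.9^1/1! = 0.159567] × [0.159567] = 0.0254617
  f_3 = [e^(−3.0)·3.0^1/1! = 0.149361] × [0.149361] = 0.0223088
Weight by the priors:
  π_1·f_1 = 0.30 × 0.119188 = 0.0357563
  π_2·f_2 = 0.37 × 0.0254617 = 0.00942084
  π_3·f_3 = 0.33 × 0.0223088 = 0.00736189
Evidence: 0.0357563 + 0.00942084 + 0.00736189 = 0.0525391
So the posterior for Mode 3 is 0.00736189 / 0.0525391 ≈ 0.140.

0.140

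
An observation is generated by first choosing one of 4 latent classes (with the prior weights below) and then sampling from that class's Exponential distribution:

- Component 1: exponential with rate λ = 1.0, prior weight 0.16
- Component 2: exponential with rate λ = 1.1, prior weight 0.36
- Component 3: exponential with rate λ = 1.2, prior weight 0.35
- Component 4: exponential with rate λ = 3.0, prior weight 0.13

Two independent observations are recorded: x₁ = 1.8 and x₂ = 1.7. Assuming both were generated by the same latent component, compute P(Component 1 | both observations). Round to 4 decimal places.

0.2227

P(component k | x) = π_k·f_k(x) / marginal(x), where marginal(x) = Σ_j π_j·f_j(x).
Since both observations come from the same component, the likelihood for component k is f_k(x₁)·f_k(x₂).
  p_1 = [0.165299] × [0.182684] = 0.0301974
  p_2 = [0.151876] × [0.169536] = 0.0257485
  p_3 = [0.13839] × [0.156034] = 0.0215936
  p_4 = [0.0135497] × [0.0182902] = 0.000247828
Prior × likelihood for each component:
  π_1·p_1 = 0.16 × 0.0301974 = 0.00483158
  π_2·p_2 = 0.36 × 0.0257485 = 0.00926945
  π_3·p_3 = 0.35 × 0.0215936 = 0.00755777
  π_4·p_4 = 0.13 × 0.000247828 = 3.22176e-05
Marginal: 0.00483158 + 0.00926945 + 0.00755777 + 3.22176e-05 = 0.021691
P(Component 1 | data) = 0.00483158 / 0.021691 ≈ 0.2227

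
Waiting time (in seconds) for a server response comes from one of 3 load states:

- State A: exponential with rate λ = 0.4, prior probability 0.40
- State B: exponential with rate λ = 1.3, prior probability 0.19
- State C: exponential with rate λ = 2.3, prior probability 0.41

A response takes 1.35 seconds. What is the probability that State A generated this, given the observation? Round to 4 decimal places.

0.5232

The responsibility of component k is w_k f_k(x) divided by Σ_j w_j f_j(x).
Exponential densities:
  p_A = 0.4·e^(−0.4·1.35) = 0.4·e^(−0.5400) = 0.233099
  p_B = 1.3·e^(−1.3·1.35) = 1.3·e^(−1.7550) = 0.224779
  p_C = 2.3·e^(−2.3·1.35) = 2.3·e^(−3.1050) = 0.103096
Unnormalised posteriors:
  w_A·p_A = 0.40 × 0.233099 = 0.0932397
  w_B·p_B = 0.19 × 0.224779 = 0.0427081
  w_C·p_C = 0.41 × 0.103096 = 0.0422695
Marginal: 0.0932397 + 0.0427081 + 0.0422695 = 0.178217
Responsibility of State A: 0.0932397 / 0.178217 ≈ 0.5232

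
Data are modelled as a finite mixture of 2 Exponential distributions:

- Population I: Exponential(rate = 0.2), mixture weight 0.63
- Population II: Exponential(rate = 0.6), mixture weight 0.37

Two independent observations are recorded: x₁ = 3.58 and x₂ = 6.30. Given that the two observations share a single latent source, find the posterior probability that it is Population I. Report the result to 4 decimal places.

0.9078

By Bayes' theorem, P(k | x) = π_k f_k(x) / Σ_j π_j f_j(x).
Since both observations come from the same component, the likelihood for component k is f_k(x₁)·f_k(x₂).
  L_I = [0.2·e^(−0.2·3.58) = 0.2·e^(−0.7160) = 0.0977406] × [0.0567308] = 0.0055449
  L_II = [0.6·e^(−0.6·3.58) = 0.6·e^(−2.1480) = 0.0700304] × [0.0136936] = 0.00095897
Multiply by the mixture weights:
  π_I·L_I = 0.63 × 0.0055449 = 0.00349329
  π_II·L_II = 0.37 × 0.00095897 = 0.000354819
Sum: 0.00349329 + 0.000354819 = 0.00384811
P(Population I | x) ≈ 0.9078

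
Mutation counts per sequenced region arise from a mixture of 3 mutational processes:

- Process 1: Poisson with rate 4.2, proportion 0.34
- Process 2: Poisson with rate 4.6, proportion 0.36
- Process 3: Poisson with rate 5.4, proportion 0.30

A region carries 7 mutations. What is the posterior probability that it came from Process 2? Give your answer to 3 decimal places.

0.345

P(component k | x) = π_k·f_k(x) / marginal(x), where marginal(x) = Σ_j π_j·f_j(x).
Component likelihoods at x = 7 mutations:
  L_1 = e^(−4.2)·4.2^7/7! = 0.0685927
  L_2 = e^(−4.6)·4.6^7/7! = 0.08692
  L_3 = e^(−5.4)·5.4^7/7! = 0.119987
Multiply by the mixture weights:
  π_1·L_1 = 0.34 × 0.0685927 = 0.0233215
  π_2·L_2 = 0.36 × 0.08692 = 0.0312912
  π_3·L_3 = 0.30 × 0.119987 = 0.0359962
Sum: 0.0233215 + 0.0312912 + 0.0359962 = 0.0906089
So the posterior for Process 2 is 0.0312912 / 0.0906089 ≈ 0.345.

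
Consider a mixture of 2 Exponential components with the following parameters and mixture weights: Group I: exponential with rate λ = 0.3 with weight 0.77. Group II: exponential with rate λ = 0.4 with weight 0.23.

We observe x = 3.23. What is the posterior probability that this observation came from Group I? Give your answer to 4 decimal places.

0.7762

P(component k | x) = π_k·f_k(x) / marginal(x), where marginal(x) = Σ_j π_j·f_j(x).
Evaluate each component's likelihood at the observed value:
  L_I = 0.3·e^(−0.3·3.23) = 0.3·e^(−0.9690) = 0.113839
  L_II = 0.4·e^(−0.4·3.23) = 0.4·e^(−1.2920) = 0.109888
Unnormalised posteriors:
  π_I·L_I = 0.77 × 0.113839 = 0.0876558
  π_II·L_II = 0.23 × 0.109888 = 0.0252743
Marginal: 0.0876558 + 0.0252743 = 0.11293
P(Group I | the observation) ≈ 0.7762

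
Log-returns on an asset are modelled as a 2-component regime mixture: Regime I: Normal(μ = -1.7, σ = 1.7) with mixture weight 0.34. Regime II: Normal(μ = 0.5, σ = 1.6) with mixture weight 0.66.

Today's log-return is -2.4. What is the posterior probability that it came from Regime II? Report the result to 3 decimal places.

0.303

P(component k | x) = π_k·f_k(x) / marginal(x), where marginal(x) = Σ_j π_j·f_j(x).
Component likelihoods at x = -2.4:
  f_I = 0.215598
  f_II = 0.0482422
Unnormalised posteriors:
  π_I·f_I = 0.34 × 0.215598 = 0.0733032
  π_II·f_II = 0.66 × 0.0482422 = 0.0318399
Sum: 0.0733032 + 0.0318399 = 0.105143
P(Regime II | x) = 0.0318399 / 0.105143 ≈ 0.303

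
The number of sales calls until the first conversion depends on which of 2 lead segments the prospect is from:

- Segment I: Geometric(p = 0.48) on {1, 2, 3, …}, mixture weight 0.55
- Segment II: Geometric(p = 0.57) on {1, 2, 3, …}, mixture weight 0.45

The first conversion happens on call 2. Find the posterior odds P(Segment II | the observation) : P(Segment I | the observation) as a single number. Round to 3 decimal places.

0.803

Since P(k|x) ∝ P(Z=k) f_k(x), the posterior odds are P(Z=i) f_i(x) / (P(Z=j) f_j(x)).
Evaluate each component's likelihood at the observed value:
  p_I = 0.48·(1−0.48)^1 = 0.48·0.52 = 0.2496
  p_II = 0.57·(1−0.57)^1 = 0.57·0.43 = 0.2451
Odds = (0.45/0.55) × (0.2451/0.2496) = 0.818182 × 0.981971 ≈ 0.803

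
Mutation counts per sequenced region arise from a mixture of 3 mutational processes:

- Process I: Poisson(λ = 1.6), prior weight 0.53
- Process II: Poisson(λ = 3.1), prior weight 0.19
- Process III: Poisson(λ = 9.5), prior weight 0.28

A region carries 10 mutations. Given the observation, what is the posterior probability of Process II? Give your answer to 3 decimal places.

Posterior ∝ prior × likelihood, so P(k | x) ∝ w_k f_k(x); normalise over all components.
Evaluate each component's likelihood at the observed value:
  p_I = 6.11738e-06
  p_II = 0.00101752
  p_III = 0.123502
Prior × likelihood for each component:
  w_I·p_I = 0.53 × 6.11738e-06 = 3.24221e-06
  w_II·p_II = 0.19 × 0.00101752 = 0.000193328
  w_III·p_III = 0.28 × 0.123502 = 0.0345807
Normaliser: 3.24221e-06 + 0.000193328 + 0.0345807 = 0.0347772
P(Process II | 10 mutations) = 0.000193328 / 0.0347772 ≈ 0.006

0.006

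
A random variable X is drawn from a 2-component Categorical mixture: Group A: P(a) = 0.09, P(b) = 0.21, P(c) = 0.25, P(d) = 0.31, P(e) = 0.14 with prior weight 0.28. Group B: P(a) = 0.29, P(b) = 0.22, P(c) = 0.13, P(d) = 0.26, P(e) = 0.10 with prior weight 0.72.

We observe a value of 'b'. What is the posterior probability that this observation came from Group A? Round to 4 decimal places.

Posterior ∝ prior × likelihood, so P(k | x) ∝ π_k f_k(x); normalise over all components.
Component likelihoods at x = 'b':
  L_A = 0.21
  L_B = 0.22
Unnormalised posteriors:
  π_A·L_A = 0.28 × 0.21 = 0.0588
  π_B·L_B = 0.72 × 0.22 = 0.1584
Marginal: 0.0588 + 0.1584 = 0.2172
Responsibility of Group A: 0.0588 / 0.2172 ≈ 0.2707

0.2707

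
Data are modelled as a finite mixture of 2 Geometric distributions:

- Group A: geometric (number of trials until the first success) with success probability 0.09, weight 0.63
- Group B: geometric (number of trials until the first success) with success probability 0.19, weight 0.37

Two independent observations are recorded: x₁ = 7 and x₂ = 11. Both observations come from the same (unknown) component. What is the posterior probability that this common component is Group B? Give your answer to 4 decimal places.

By Bayes' theorem, P(k | x) = π_k f_k(x) / Σ_j π_j f_j(x).
Since both observations come from the same component, the likelihood for component k is f_k(x₁)·f_k(x₂).
  f_A = [0.0511082] × [0.0350475] = 0.00179121
  f_B = [0.0536616] × [0.0230996] = 0.00123956
Prior × likelihood for each component:
  π_A·f_A = 0.63 × 0.00179121 = 0.00112846
  π_B·f_B = 0.37 × 0.00123956 = 0.000458637
Normaliser: 0.00112846 + 0.000458637 = 0.0015871
Responsibility of Group B: 0.000458637 / 0.0015871 ≈ 0.2890

0.2890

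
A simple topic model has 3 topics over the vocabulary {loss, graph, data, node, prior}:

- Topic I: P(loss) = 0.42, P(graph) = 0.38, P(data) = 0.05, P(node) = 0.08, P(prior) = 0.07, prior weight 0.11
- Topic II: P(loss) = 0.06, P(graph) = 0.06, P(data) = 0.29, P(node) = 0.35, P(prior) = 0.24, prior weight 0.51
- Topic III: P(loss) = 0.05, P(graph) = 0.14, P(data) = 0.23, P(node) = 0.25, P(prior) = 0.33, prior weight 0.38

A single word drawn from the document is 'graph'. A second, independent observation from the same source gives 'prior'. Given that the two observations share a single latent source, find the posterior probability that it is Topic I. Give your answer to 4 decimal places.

0.1052

Posterior ∝ prior × likelihood, so P(k | x) ∝ π_k f_k(x); normalise over all components.
Since both observations come from the same component, the likelihood for component k is f_k(x₁)·f_k(x₂).
  L_I = [P(graph | comp) = 0.38] × [0.07] = 0.0266
  L_II = [P(graph | comp) = 0.06] × [0.24] = 0.0144
  L_III = [P(graph | comp) = 0.14] × [0.33] = 0.0462
Weight by the priors:
  π_I·L_I = 0.11 × 0.0266 = 0.002926
  π_II·L_II = 0.51 × 0.0144 = 0.007344
  π_III·L_III = 0.38 × 0.0462 = 0.017556
Denominator: 0.002926 + 0.007344 + 0.017556 = 0.027826
P(Topic I | x) ≈ 0.1052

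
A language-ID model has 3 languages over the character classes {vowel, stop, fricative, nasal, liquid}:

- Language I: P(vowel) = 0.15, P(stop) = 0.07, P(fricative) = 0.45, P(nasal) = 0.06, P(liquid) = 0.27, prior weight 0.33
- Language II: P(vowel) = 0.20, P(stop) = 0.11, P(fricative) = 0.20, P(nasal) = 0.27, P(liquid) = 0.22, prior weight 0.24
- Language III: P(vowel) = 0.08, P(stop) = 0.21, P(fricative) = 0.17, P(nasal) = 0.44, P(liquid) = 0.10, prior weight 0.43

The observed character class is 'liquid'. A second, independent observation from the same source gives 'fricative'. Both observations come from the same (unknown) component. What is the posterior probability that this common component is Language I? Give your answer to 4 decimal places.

0.6917

P(component k | x) = π_k·f_k(x) / marginal(x), where marginal(x) = Σ_j π_j·f_j(x).
Since both observations come from the same component, the likelihood for component k is f_k(x₁)·f_k(x₂).
  L_I = [P(liquid | comp) = 0.27] × [0.45] = 0.1215
  L_II = [P(liquid | comp) = 0.22] × [0.2] = 0.044
  L_III = [P(liquid | comp) = 0.10] × [0.17] = 0.017
Weight by the priors:
  π_I·L_I = 0.33 × 0.1215 = 0.040095
  π_II·L_II = 0.24 × 0.044 = 0.01056
  π_III·L_III = 0.43 × 0.017 = 0.00731
Sum: 0.040095 + 0.01056 + 0.00731 = 0.057965
P(Language I | data) ≈ 0.6917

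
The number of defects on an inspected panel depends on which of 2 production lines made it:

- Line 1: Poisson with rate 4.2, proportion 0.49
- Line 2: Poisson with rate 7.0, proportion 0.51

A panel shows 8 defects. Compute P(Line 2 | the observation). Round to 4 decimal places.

Posterior ∝ prior × likelihood, so P(k | x) ∝ P(Z=k) f_k(x); normalise over all components.
Poisson probabilities:
  f_1 = 0.0360111
  f_2 = 0.130377
Weight by the priors:
  P(Z=1)·f_1 = 0.49 × 0.0360111 = 0.0176455
  P(Z=2)·f_2 = 0.51 × 0.130377 = 0.0664925
Sum: 0.0176455 + 0.0664925 = 0.084138
P(Line 2 | data) ≈ 0.7903

0.7903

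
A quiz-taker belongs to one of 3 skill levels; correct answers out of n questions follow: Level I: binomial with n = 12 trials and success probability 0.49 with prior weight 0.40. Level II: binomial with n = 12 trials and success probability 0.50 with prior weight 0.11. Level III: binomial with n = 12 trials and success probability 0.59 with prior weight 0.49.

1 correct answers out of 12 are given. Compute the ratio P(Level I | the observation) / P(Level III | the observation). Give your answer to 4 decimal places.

7.4792

Posterior odds = (π_i f_i(x)) / (π_j f_j(x)); the normalising sum cancels.
Evaluate each component's likelihood at the observed value:
  p_I = 0.00356984
  p_II = 0.00292969
  p_III = 0.000389633
0.00142794 / 0.00019092 ≈ 7.4792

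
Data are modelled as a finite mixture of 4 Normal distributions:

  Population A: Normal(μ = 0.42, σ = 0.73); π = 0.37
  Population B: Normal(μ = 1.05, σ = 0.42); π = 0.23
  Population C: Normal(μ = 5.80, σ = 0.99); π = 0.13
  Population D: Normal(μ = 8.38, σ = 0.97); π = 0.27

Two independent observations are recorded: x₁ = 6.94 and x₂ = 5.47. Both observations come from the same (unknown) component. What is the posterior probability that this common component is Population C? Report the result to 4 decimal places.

0.9839

Apply Bayes' rule: the posterior for each component is proportional to its prior times its likelihood at x.
Since both observations come from the same component, the likelihood for component k is f_k(x₁)·f_k(x₂).
  f_A = [2.6023e-18] × [2.21704e-11] = 5.76941e-29
  f_B = [1.87031e-43] × [8.48166e-25] = 1.58633e-67
  f_C = [0.207654] × [0.381195] = 0.0791567
  f_D = [0.13664] × [0.00456892] = 0.000624298
Prior × likelihood for each component:
  π_A·f_A = 0.37 × 5.76941e-29 = 2.13468e-29
  π_B·f_B = 0.23 × 1.58633e-67 = 3.64857e-68
  π_C·f_C = 0.13 × 0.0791567 = 0.0102904
  π_D·f_D = 0.27 × 0.000624298 = 0.000168561
Sum: 2.13468e-29 + 3.64857e-68 + 0.0102904 + 0.000168561 = 0.0104589
P(Population C | x₁,x₂) = 0.0102904 / 0.0104589 ≈ 0.9839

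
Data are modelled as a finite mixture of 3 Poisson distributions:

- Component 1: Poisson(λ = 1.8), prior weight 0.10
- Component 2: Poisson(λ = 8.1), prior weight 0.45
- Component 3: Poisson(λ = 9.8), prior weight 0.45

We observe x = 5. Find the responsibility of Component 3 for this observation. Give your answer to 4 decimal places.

P(component k | x) = π_k·f_k(x) / marginal(x), where marginal(x) = Σ_j π_j·f_j(x).
Evaluate each component's likelihood at the observed value:
  L_1 = 0.0260286
  L_2 = 0.088198
  L_3 = 0.0417699
Unnormalised posteriors:
  π_1·L_1 = 0.10 × 0.0260286 = 0.00260286
  π_2·L_2 = 0.45 × 0.088198 = 0.0396891
  π_3·L_3 = 0.45 × 0.0417699 = 0.0187964
Normaliser: 0.00260286 + 0.0396891 + 0.0187964 = 0.0610884
P(Component 3 | the observation) = 0.0187964 / 0.0610884 ≈ 0.3077

0.3077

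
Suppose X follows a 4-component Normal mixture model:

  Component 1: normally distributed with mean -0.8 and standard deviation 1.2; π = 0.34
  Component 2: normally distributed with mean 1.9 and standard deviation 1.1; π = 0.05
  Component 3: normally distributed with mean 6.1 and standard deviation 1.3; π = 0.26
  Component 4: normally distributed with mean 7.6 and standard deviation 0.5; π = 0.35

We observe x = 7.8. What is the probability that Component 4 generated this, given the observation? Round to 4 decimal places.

0.8837

P(component k | x) = P(Z=k)·f_k(x) / marginal(x), where marginal(x) = Σ_j P(Z=j)·f_j(x).
Component likelihoods at x = 7.8:
  f_1 = (1/(1.2·√(2π)))·exp(−(7.8−-0.8)²/(2·1.2²)) = 0.332452·exp(-25.68056) = 2.33779e-12
  f_2 = (1/(1.1·√(2π)))·exp(−(7.8−1.9)²/(2·1.1²)) = 0.362675·exp(-14.38430) = 2.05351e-07
  f_3 = (1/(1.3·√(2π)))·exp(−(7.8−6.1)²/(2·1.3²)) = 0.306879·exp(-0.85503) = 0.130506
  f_4 = (1/(0.5·√(2π)))·exp(−(7.8−7.6)²/(2·0.5²)) = 0.797885·exp(-0.08000) = 0.73654
Unnormalised posteriors:
  P(Z=1)·f_1 = 0.34 × 2.33779e-12 = 7.94848e-13
  P(Z=2)·f_2 = 0.05 × 2.05351e-07 = 1.02675e-08
  P(Z=3)·f_3 = 0.26 × 0.130506 = 0.0339317
  P(Z=4)·f_4 = 0.35 × 0.73654 = 0.257789
Sum: 7.94848e-13 + 1.02675e-08 + 0.0339317 + 0.257789 = 0.291721
P(Component 4 | x) = 0.257789 / 0.291721 ≈ 0.8837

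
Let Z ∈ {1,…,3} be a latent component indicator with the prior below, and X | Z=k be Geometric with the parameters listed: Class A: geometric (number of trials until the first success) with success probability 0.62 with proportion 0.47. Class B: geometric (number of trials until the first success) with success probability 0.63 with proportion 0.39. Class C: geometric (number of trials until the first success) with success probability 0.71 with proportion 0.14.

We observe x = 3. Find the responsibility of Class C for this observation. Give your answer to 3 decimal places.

Posterior ∝ prior × likelihood, so P(k | x) ∝ P(Z=k) f_k(x); normalise over all components.
Component likelihoods at x = 3:
  p_A = 0.089528
  p_B = 0.086247
  p_C = 0.059711
Weight by the priors:
  P(Z=A)·p_A = 0.47 × 0.089528 = 0.0420782
  P(Z=B)·p_B = 0.39 × 0.086247 = 0.0336363
  P(Z=C)·p_C = 0.14 × 0.059711 = 0.00835954
Marginal: 0.0420782 + 0.0336363 + 0.00835954 = 0.084074
Responsibility of Class C: 0.00835954 / 0.084074 ≈ 0.099

0.099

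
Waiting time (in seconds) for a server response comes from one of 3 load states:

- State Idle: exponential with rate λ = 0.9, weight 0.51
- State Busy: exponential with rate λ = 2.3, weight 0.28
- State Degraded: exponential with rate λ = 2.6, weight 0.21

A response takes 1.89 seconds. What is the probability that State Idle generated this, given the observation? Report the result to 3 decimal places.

Posterior ∝ prior × likelihood, so P(k | x) ∝ w_k f_k(x); normalise over all components.
Evaluate each component's likelihood at the observed value:
  f_Idle = 0.9·e^(−0.9·1.89) = 0.9·e^(−1.7010) = 0.164251
  f_Busy = 2.3·e^(−2.3·1.89) = 2.3·e^(−4.3470) = 0.0297749
  f_Degraded = 2.6·e^(−2.6·1.89) = 2.6·e^(−4.9140) = 0.0190919
Weight by the priors:
  w_Idle·f_Idle = 0.51 × 0.164251 = 0.0837679
  w_Busy·f_Busy = 0.28 × 0.0297749 = 0.00833696
  w_Degraded·f_Degraded = 0.21 × 0.0190919 = 0.00400931
Normaliser: 0.0837679 + 0.00833696 + 0.00400931 = 0.0961142
Responsibility of State Idle: 0.0837679 / 0.0961142 ≈ 0.872

0.872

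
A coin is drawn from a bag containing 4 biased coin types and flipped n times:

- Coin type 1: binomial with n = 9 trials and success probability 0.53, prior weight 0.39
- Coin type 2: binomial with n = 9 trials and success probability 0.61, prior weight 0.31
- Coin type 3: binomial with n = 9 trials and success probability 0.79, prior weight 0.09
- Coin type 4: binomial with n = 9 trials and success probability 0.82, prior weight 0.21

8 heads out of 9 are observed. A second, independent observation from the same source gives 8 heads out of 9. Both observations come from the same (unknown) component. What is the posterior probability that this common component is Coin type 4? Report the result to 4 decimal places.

The responsibility of component k is P(Z=k) f_k(x) divided by Σ_j P(Z=j) f_j(x).
Since both observations come from the same component, the likelihood for component k is f_k(x₁)·f_k(x₂).
  p_1 = [C(9,8)·0.53^8·0.47^1 = 9·0.00622597·0.47 = 0.0263358] × [0.0263358] = 0.000693577
  p_2 = [C(9,8)·0.61^8·0.39^1 = 9·0.0191707·0.39 = 0.0672893] × [0.0672893] = 0.00452785
  p_3 = [C(9,8)·0.79^8·0.21^1 = 9·0.151711·0.21 = 0.286734] × [0.286734] = 0.0822161
  p_4 = [C(9,8)·0.82^8·0.18^1 = 9·0.204414·0.18 = 0.331151] × [0.331151] = 0.109661
Unnormalised posteriors:
  P(Z=1)·p_1 = 0.39 × 0.000693577 = 0.000270495
  P(Z=2)·p_2 = 0.31 × 0.00452785 = 0.00140363
  P(Z=3)·p_3 = 0.09 × 0.0822161 = 0.00739945
  P(Z=4)·p_4 = 0.21 × 0.109661 = 0.0230288
Sum: 0.000270495 + 0.00140363 + 0.00739945 + 0.0230288 = 0.0321024
P(Coin type 4 | x) = 0.0230288 / 0.0321024 ≈ 0.7174

0.7174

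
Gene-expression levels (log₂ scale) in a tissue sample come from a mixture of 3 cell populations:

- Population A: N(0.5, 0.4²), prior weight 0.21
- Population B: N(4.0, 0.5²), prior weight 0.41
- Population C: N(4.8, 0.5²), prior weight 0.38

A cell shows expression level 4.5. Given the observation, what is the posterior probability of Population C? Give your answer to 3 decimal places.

Posterior ∝ prior × likelihood, so P(k | x) ∝ π_k f_k(x); normalise over all components.
Evaluate each component's likelihood at the observed value:
  L_A = (1/(0.4·√(2π)))·exp(−(4.5−0.5)²/(2·0.4²)) = 0.997356·exp(-50.00000) = 1.92365e-22
  L_B = (1/(0.5·√(2π)))·exp(−(4.5−4.0)²/(2·0.5²)) = 0.797885·exp(-0.50000) = 0.483941
  L_C = (1/(0.5·√(2π)))·exp(−(4.5−4.8)²/(2·0.5²)) = 0.797885·exp(-0.18000) = 0.666449
Weight by the priors:
  π_A·L_A = 0.21 × 1.92365e-22 = 4.03966e-23
  π_B·L_B = 0.41 × 0.483941 = 0.198416
  π_C·L_C = 0.38 × 0.666449 = 0.253251
Normaliser: 4.03966e-23 + 0.198416 + 0.253251 = 0.451667
P(Population C | the observation) ≈ 0.561

0.561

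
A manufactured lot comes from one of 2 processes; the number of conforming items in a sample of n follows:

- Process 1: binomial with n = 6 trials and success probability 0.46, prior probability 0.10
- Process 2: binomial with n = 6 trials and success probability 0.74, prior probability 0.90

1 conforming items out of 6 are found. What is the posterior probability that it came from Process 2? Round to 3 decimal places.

P(component k | x) = w_k·f_k(x) / marginal(x), where marginal(x) = Σ_j w_j·f_j(x).
Binomial probabilities:
  f_1 = 0.12673
  f_2 = 0.00527533
Multiply by the mixture weights:
  w_1·f_1 = 0.10 × 0.12673 = 0.012673
  w_2·f_2 = 0.90 × 0.00527533 = 0.0047478
Evidence: 0.012673 + 0.0047478 = 0.0174208
Responsibility of Process 2: 0.0047478 / 0.0174208 ≈ 0.273

0.273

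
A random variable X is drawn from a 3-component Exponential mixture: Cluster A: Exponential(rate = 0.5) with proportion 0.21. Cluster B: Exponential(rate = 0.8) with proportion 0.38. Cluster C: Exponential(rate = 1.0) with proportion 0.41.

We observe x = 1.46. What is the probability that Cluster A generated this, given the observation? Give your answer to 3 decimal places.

The responsibility of component k is P(Z=k) f_k(x) divided by Σ_j P(Z=j) f_j(x).
Component likelihoods at x = 1.46:
  p_A = 0.5·e^(−0.5·1.46) = 0.5·e^(−0.7300) = 0.240954
  p_B = 0.8·e^(−0.8·1.46) = 0.8·e^(−1.1680) = 0.248791
  p_C = 1.0·e^(−1.0·1.46) = 1.0·e^(−1.4600) = 0.232236
Weight by the priors:
  P(Z=A)·p_A = 0.21 × 0.240954 = 0.0506004
  P(Z=B)·p_B = 0.38 × 0.248791 = 0.0945404
  P(Z=C)·p_C = 0.41 × 0.232236 = 0.0952169
Marginal: 0.0506004 + 0.0945404 + 0.0952169 = 0.240358
Responsibility of Cluster A: 0.0506004 / 0.240358 ≈ 0.211

0.211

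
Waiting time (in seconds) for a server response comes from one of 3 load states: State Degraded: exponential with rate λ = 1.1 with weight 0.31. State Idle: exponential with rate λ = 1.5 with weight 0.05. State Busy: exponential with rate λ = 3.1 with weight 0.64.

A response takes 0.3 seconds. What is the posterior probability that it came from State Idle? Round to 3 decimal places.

Posterior ∝ prior × likelihood, so P(k | x) ∝ P(Z=k) f_k(x); normalise over all components.
Component likelihoods at x = 0.3 seconds:
  f_Degraded = 1.1·e^(−1.1·0.3) = 1.1·e^(−0.3300) = 0.790816
  f_Idle = 1.5·e^(−1.5·0.3) = 1.5·e^(−0.4500) = 0.956442
  f_Busy = 3.1·e^(−3.1·0.3) = 3.1·e^(−0.9300) = 1.22312
Weight by the priors:
  P(Z=Degraded)·f_Degraded = 0.31 × 0.790816 = 0.245153
  P(Z=Idle)·f_Idle = 0.05 × 0.956442 = 0.0478221
  P(Z=Busy)·f_Busy = 0.64 × 1.22312 = 0.782795
Sum: 0.245153 + 0.0478221 + 0.782795 = 1.07577
P(State Idle | the observation) ≈ 0.044

0.044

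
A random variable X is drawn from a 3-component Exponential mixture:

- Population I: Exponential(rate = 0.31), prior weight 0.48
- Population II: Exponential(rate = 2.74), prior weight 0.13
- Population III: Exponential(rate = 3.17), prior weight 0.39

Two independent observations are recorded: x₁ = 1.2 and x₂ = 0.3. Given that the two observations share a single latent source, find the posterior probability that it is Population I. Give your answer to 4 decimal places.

Apply Bayes' rule: the posterior for each component is proportional to its prior times its likelihood at x.
Since both observations come from the same component, the likelihood for component k is f_k(x₁)·f_k(x₂).
  f_I = [0.2137] × [0.28247] = 0.0603638
  f_II = [0.10228] × [1.20437] = 0.123183
  f_III = [0.0706323] × [1.22474] = 0.0865064
Weight by the priors:
  w_I·f_I = 0.48 × 0.0603638 = 0.0289746
  w_II·f_II = 0.13 × 0.123183 = 0.0160138
  w_III·f_III = 0.39 × 0.0865064 = 0.0337375
Evidence: 0.0289746 + 0.0160138 + 0.0337375 = 0.0787259
So the posterior for Population I is 0.0289746 / 0.0787259 ≈ 0.3680.

0.3680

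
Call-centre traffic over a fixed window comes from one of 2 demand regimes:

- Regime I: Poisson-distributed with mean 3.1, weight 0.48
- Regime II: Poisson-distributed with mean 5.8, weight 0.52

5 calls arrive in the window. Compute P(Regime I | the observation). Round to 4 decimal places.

0.3746

P(component k | x) = w_k·f_k(x) / marginal(x), where marginal(x) = Σ_j w_j·f_j(x).
Poisson probabilities:
  f_I = 0.107477
  f_II = 0.165596
Unnormalised posteriors:
  w_I·f_I = 0.48 × 0.107477 = 0.0515888
  w_II·f_II = 0.52 × 0.165596 = 0.0861101
Marginal: 0.0515888 + 0.0861101 = 0.137699
Responsibility of Regime I: 0.0515888 / 0.137699 ≈ 0.3746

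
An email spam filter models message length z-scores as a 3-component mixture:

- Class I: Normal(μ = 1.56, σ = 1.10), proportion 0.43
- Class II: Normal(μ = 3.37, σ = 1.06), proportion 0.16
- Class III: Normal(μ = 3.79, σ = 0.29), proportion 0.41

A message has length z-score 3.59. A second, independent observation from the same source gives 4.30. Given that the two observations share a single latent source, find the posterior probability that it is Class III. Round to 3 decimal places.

P(component k | x) = w_k·f_k(x) / marginal(x), where marginal(x) = Σ_j w_j·f_j(x).
Since both observations come from the same component, the likelihood for component k is f_k(x₁)·f_k(x₂).
  L_I = [(1/(1.10·√(2π)))·exp(−(3.59−1.56)²/(2·1.10²)) = 0.362675·exp(-1.70285) = 0.0660661] × [0.0163004] = 0.00107691
  L_II = [(1/(1.06·√(2π)))·exp(−(3.59−3.37)²/(2·1.06²)) = 0.376361·exp(-0.02154) = 0.368341] × [0.256126] = 0.0943417
  L_III = [(1/(0.29·√(2π)))·exp(−(3.59−3.79)²/(2·0.29²)) = 1.375663·exp(-0.23781) = 1.08451] × [0.293043] = 0.317806
Prior × likelihood for each component:
  w_I·L_I = 0.43 × 0.00107691 = 0.00046307
  w_II·L_II = 0.16 × 0.0943417 = 0.0150947
  w_III·L_III = 0.41 × 0.317806 = 0.1303
Normaliser: 0.00046307 + 0.0150947 + 0.1303 = 0.145858
So the posterior for Class III is 0.1303 / 0.145858 ≈ 0.893.

0.893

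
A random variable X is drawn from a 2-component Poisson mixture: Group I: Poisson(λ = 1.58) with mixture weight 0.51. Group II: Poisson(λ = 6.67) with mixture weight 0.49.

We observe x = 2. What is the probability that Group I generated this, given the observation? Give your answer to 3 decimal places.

The responsibility of component k is π_k f_k(x) divided by Σ_j π_j f_j(x).
Poisson probabilities:
  p_I = e^(−1.58)·1.58^2/2! = 0.257098
  p_II = e^(−6.67)·6.67^2/2! = 0.0282148
Multiply by the mixture weights:
  π_I·p_I = 0.51 × 0.257098 = 0.13112
  π_II·p_II = 0.49 × 0.0282148 = 0.0138253
Sum: 0.13112 + 0.0138253 = 0.144945
So the posterior for Group I is 0.13112 / 0.144945 ≈ 0.905.

0.905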